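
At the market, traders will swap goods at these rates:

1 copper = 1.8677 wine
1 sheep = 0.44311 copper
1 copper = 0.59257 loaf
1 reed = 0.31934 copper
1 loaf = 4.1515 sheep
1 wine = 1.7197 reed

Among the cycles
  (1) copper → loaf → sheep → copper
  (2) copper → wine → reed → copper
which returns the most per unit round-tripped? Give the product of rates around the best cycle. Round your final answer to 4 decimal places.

1.0901

(1) 0.59257 × 4.1515 × 0.44311 = 1.09007
(2) 1.8677 × 1.7197 × 0.31934 = 1.02568
Highest is cycle (1) at 1.0901 (>1, arbitrage).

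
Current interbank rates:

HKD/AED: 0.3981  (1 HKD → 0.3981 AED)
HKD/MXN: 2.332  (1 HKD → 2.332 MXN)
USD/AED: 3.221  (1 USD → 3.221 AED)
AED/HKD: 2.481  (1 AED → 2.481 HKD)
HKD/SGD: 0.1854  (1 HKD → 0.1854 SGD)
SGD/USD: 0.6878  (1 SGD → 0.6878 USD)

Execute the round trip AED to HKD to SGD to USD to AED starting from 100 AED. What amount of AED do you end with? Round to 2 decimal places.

101.90

100 AED × 2.481 = 248.1 HKD
248.1 HKD × 0.1854 = 45.99774 SGD
45.99774 SGD × 0.6878 = 31.637245572 USD
31.637245572 USD × 3.221 = 101.903567987412 AED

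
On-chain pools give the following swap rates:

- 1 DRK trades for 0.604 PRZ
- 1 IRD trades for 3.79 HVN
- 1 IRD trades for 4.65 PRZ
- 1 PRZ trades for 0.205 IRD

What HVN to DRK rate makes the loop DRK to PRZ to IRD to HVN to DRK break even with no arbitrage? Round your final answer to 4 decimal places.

Known legs of the cycle: 0.604 × 0.205 × 3.79 = 0.4692778
For no arbitrage the full-cycle product must be 1, so the missing rate is 1 / 0.4692778 ≈ 2.130934.

2.1309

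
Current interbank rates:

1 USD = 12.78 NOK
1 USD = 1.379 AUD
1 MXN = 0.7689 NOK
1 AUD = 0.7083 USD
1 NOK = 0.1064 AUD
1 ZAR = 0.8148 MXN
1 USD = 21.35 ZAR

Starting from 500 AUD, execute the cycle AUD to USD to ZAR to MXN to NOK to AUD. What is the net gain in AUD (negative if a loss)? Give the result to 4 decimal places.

500 AUD × 0.7083 = 354.15 USD
354.15 USD × 21.35 = 7561.1025 ZAR
7561.1025 ZAR × 0.8148 = 6160.786317 MXN
6160.786317 MXN × 0.7689 = 4737.0285991413 NOK
4737.0285991413 NOK × 0.1064 = 504.01984294863432 AUD
Net change: 504.01984294863432 − 500 = 4.01984294863432 AUD

4.0198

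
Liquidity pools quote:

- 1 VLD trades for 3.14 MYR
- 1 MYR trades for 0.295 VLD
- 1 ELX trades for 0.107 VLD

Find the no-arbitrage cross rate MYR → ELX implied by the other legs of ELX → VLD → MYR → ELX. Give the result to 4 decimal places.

2.9764

Known legs of the cycle: 0.107 × 3.14 = 0.33598
For no arbitrage the full-cycle product must be 1, so the missing rate is 1 / 0.33598 ≈ 2.976368.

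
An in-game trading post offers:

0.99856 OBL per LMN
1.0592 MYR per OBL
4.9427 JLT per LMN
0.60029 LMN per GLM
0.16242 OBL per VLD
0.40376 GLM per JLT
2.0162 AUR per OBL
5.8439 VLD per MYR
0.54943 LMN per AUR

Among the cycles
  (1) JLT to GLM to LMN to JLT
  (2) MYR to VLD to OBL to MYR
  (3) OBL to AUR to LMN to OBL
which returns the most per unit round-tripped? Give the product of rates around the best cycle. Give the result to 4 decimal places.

1.1980

(1) 0.40376 × 0.60029 × 4.9427 = 1.19798
(2) 5.8439 × 0.16242 × 1.0592 = 1.00536
(3) 2.0162 × 0.54943 × 0.99856 = 1.10617
Highest is cycle (1) at 1.1980 (>1, arbitrage).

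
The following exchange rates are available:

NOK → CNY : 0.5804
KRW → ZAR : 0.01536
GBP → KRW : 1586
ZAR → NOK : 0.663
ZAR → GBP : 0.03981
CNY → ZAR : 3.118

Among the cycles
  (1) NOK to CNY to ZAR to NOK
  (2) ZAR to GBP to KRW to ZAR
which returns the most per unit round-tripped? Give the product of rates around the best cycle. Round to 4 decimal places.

(1) 0.5804 × 3.118 × 0.663 = 1.19982
(2) 0.03981 × 1586 × 0.01536 = 0.96981
Highest is cycle (1) at 1.1998 (>1, arbitrage).

1.1998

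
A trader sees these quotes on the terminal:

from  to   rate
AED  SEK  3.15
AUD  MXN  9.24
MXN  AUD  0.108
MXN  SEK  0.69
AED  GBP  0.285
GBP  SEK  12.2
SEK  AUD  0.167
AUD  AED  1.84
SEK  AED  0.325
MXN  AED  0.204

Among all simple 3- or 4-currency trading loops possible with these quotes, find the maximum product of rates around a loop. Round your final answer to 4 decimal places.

1.1300

AED→GBP→SEK→AED: 0.285 × 12.2 × 0.325 = 1.13003
AED→GBP→SEK→AUD→AED: 0.285 × 12.2 × 0.167 × 1.84 = 1.06841
AUD→MXN→SEK→AUD: 9.24 × 0.69 × 0.167 = 1.06473
AED→SEK→AUD→MXN→AED: 3.15 × 0.167 × 9.24 × 0.204 = 0.99158
AED→SEK→AUD→AED: 3.15 × 0.167 × 1.84 = 0.96793
Maximum is AED→GBP→SEK→AED at 1.1300; arbitrage exists.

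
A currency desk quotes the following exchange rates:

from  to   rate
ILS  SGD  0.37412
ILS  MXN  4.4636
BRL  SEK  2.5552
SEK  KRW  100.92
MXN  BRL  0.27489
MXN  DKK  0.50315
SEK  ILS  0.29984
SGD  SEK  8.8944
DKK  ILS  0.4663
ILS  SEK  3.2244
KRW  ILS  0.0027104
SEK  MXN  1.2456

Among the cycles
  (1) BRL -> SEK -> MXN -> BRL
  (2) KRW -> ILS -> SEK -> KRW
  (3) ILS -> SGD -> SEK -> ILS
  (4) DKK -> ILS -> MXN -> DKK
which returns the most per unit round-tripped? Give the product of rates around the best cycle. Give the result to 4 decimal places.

1.0472

(1) 2.5552 × 1.2456 × 0.27489 = 0.87491
(2) 0.0027104 × 3.2244 × 100.92 = 0.88198
(3) 0.37412 × 8.8944 × 0.29984 = 0.99774
(4) 0.4663 × 4.4636 × 0.50315 = 1.04724
Highest is cycle (4) at 1.0472 (>1, arbitrage).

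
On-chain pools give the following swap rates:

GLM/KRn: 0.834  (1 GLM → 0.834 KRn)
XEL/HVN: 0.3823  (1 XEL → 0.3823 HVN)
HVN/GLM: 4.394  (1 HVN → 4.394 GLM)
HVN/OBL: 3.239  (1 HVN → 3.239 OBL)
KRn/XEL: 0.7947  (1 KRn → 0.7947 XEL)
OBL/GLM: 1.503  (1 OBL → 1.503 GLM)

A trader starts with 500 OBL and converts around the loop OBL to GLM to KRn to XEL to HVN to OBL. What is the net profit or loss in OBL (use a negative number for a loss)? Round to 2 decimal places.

116.76

500 OBL × 1.503 = 751.5 GLM
751.5 GLM × 0.834 = 626.751 KRn
626.751 KRn × 0.7947 = 498.0790197 XEL
498.0790197 XEL × 0.3823 = 190.41560923131 HVN
190.41560923131 HVN × 3.239 = 616.75615830021309 OBL
Net change: 616.75615830021309 − 500 = 116.75615830021309 OBL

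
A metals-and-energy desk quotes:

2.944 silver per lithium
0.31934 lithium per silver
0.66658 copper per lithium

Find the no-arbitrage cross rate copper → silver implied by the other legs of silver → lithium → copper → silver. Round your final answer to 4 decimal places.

Known legs of the cycle: 0.31934 × 0.66658 = 0.2128656572
For no arbitrage the full-cycle product must be 1, so the missing rate is 1 / 0.2128656572 ≈ 4.697799.

4.6978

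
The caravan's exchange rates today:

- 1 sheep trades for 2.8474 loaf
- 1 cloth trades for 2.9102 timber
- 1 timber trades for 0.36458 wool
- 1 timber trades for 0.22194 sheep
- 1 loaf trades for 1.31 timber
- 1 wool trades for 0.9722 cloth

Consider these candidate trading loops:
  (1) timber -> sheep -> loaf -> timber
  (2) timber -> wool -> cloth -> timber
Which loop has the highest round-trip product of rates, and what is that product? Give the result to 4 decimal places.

1.0315

(1) 0.22194 × 2.8474 × 1.31 = 0.82786
(2) 0.36458 × 0.9722 × 2.9102 = 1.03150
Highest is cycle (2) at 1.0315 (>1, arbitrage).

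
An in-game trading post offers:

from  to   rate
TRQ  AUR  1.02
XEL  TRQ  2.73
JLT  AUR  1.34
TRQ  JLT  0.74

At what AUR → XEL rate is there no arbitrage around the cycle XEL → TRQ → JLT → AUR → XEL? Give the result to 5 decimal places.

0.36940

Known legs of the cycle: 2.73 × 0.74 × 1.34 = 2.707068
For no arbitrage the full-cycle product must be 1, so the missing rate is 1 / 2.707068 ≈ 0.3694034.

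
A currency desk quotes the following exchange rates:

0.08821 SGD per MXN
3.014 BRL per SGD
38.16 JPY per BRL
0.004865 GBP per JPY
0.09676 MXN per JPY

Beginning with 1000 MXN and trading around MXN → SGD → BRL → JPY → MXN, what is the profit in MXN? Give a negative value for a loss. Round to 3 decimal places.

-18.331

1000 MXN × 0.08821 = 88.21 SGD
88.21 SGD × 3.014 = 265.86494 BRL
265.86494 BRL × 38.16 = 10145.4061104 JPY
10145.4061104 JPY × 0.09676 = 981.669495242304 MXN
Net change: 981.669495242304 − 1000 = -18.330504757696 MXN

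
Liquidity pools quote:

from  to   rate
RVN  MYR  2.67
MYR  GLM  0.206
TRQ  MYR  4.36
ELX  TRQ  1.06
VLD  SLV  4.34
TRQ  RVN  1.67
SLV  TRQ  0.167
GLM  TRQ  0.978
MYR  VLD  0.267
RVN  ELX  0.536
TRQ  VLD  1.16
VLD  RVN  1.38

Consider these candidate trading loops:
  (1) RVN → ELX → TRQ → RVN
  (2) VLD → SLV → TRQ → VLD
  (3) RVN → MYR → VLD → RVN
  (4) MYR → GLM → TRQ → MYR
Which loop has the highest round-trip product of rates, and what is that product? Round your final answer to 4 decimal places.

0.9838

(1) 0.536 × 1.06 × 1.67 = 0.94883
(2) 4.34 × 0.167 × 1.16 = 0.84074
(3) 2.67 × 0.267 × 1.38 = 0.98379
(4) 0.206 × 0.978 × 4.36 = 0.87840
Highest is cycle (3) at 0.9838 (≤1, no arbitrage).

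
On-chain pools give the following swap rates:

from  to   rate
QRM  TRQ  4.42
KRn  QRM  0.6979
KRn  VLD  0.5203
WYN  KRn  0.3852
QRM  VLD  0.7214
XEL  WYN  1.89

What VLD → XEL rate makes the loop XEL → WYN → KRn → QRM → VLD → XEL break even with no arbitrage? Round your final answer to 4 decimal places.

Known legs of the cycle: 1.89 × 0.3852 × 0.6979 × 0.7214 = 0.36653666070168
For no arbitrage the full-cycle product must be 1, so the missing rate is 1 / 0.36653666070168 ≈ 2.728240.

2.7282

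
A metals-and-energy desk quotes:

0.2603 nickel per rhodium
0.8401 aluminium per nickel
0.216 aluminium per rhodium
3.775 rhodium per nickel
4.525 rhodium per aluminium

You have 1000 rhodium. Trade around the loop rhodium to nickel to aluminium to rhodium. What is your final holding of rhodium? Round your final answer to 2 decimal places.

989.52

1000 rhodium × 0.2603 = 260.3 nickel
260.3 nickel × 0.8401 = 218.67803 aluminium
218.67803 aluminium × 4.525 = 989.51808575 rhodium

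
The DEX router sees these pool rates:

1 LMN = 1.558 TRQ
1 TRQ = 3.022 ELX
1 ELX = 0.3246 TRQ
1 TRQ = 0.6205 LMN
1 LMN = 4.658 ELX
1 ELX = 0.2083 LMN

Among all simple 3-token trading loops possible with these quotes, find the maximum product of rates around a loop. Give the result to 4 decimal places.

LMN→TRQ→ELX→LMN: 1.558 × 3.022 × 0.2083 = 0.98073
LMN→ELX→TRQ→LMN: 4.658 × 0.3246 × 0.6205 = 0.93819
Maximum is LMN→TRQ→ELX→LMN at 0.9807; no arbitrage — every cycle loses value.

0.9807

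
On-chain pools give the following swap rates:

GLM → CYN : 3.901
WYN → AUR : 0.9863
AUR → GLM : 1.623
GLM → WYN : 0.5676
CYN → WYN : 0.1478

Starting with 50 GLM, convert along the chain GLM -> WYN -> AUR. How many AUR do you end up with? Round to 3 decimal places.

50 GLM × 0.5676 = 28.38 WYN
28.38 WYN × 0.9863 = 27.991194 AUR

27.991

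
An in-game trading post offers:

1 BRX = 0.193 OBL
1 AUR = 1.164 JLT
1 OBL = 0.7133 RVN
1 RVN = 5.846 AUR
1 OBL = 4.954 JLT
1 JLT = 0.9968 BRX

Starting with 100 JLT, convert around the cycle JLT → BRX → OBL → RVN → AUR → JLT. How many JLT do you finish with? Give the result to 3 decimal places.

100 JLT × 0.9968 = 99.68 BRX
99.68 BRX × 0.193 = 19.23824 OBL
19.23824 OBL × 0.7133 = 13.722636592 RVN
13.722636592 RVN × 5.846 = 80.222533516832 AUR
80.222533516832 AUR × 1.164 = 93.379029013592448 JLT

93.379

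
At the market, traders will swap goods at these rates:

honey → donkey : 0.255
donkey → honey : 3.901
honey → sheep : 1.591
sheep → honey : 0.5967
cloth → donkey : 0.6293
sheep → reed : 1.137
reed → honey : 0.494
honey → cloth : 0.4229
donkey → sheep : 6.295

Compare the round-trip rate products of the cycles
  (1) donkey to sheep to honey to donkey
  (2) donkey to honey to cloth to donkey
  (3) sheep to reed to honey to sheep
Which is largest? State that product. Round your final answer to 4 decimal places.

1.0382

(1) 6.295 × 0.5967 × 0.255 = 0.95784
(2) 3.901 × 0.4229 × 0.6293 = 1.03818
(3) 1.137 × 0.494 × 1.591 = 0.89363
Highest is cycle (2) at 1.0382 (>1, arbitrage).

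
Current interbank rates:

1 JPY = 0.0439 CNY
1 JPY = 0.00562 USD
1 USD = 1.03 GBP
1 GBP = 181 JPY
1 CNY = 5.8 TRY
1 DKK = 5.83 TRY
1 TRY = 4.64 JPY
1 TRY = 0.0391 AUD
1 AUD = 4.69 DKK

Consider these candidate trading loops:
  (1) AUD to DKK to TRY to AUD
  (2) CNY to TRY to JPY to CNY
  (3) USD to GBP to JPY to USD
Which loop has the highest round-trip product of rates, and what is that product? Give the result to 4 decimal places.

(1) 4.69 × 5.83 × 0.0391 = 1.06910
(2) 5.8 × 4.64 × 0.0439 = 1.18144
(3) 1.03 × 181 × 0.00562 = 1.04774
Highest is cycle (2) at 1.1814 (>1, arbitrage).

1.1814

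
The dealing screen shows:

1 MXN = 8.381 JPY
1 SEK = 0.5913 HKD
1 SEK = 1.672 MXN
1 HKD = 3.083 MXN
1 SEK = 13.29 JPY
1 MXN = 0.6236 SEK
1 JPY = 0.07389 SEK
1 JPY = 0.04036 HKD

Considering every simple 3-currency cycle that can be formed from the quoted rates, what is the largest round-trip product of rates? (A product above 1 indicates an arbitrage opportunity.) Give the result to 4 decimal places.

1.1368

SEK→HKD→MXN→SEK: 0.5913 × 3.083 × 0.6236 = 1.13681
JPY→HKD→MXN→JPY: 0.04036 × 3.083 × 8.381 = 1.04285
JPY→SEK→MXN→JPY: 0.07389 × 1.672 × 8.381 = 1.03542
Maximum is SEK→HKD→MXN→SEK at 1.1368; arbitrage exists.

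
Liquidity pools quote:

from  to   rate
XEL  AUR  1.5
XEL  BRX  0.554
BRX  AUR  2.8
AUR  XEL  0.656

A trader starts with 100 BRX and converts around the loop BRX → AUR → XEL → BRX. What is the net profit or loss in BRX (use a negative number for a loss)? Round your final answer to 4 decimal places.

1.7587

100 BRX × 2.8 = 280 AUR
280 AUR × 0.656 = 183.68 XEL
183.68 XEL × 0.554 = 101.75872 BRX
Net change: 101.75872 − 100 = 1.75872 BRX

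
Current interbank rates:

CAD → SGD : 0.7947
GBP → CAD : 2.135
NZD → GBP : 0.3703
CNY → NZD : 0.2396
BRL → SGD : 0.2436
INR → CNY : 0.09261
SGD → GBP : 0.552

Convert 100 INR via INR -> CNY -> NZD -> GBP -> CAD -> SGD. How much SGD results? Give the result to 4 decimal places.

1.3941

100 INR × 0.09261 = 9.261 CNY
9.261 CNY × 0.2396 = 2.2189356 NZD
2.2189356 NZD × 0.3703 = 0.82167185268 GBP
0.82167185268 GBP × 2.135 = 1.7542694054718 CAD
1.7542694054718 CAD × 0.7947 = 1.39411789652843946 SGD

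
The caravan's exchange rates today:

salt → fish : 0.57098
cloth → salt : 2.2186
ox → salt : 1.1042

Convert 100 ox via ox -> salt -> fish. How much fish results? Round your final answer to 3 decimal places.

100 ox × 1.1042 = 110.42 salt
110.42 salt × 0.57098 = 63.0476116 fish

63.048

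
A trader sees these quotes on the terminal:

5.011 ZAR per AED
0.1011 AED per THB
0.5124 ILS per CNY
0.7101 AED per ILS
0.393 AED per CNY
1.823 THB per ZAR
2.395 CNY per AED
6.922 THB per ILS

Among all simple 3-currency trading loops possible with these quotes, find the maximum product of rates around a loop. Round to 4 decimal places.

AED→ZAR→THB→AED: 5.011 × 1.823 × 0.1011 = 0.92355
AED→CNY→ILS→AED: 2.395 × 0.5124 × 0.7101 = 0.87143
Maximum is AED→ZAR→THB→AED at 0.9236; no arbitrage — every cycle loses value.

0.9236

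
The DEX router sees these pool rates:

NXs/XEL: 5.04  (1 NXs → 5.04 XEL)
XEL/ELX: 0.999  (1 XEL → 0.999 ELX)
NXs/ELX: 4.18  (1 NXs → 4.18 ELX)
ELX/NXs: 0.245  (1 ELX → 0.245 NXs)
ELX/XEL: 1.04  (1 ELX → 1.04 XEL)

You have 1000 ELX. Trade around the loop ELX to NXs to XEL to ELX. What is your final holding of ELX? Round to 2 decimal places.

1000 ELX × 0.245 = 245 NXs
245 NXs × 5.04 = 1234.8 XEL
1234.8 XEL × 0.999 = 1233.5652 ELX

1233.57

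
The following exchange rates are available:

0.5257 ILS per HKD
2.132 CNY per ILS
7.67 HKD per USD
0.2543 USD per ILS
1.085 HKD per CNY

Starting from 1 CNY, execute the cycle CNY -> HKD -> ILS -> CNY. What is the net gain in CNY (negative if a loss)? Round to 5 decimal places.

1 CNY × 1.085 = 1.085 HKD
1.085 HKD × 0.5257 = 0.5703845 ILS
0.5703845 ILS × 2.132 = 1.216059754 CNY
Net change: 1.216059754 − 1 = 0.216059754 CNY

0.21606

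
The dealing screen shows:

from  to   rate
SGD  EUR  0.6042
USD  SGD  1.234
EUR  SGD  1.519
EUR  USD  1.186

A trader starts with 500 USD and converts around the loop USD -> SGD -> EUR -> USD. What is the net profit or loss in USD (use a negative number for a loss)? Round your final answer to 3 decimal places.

-57.869

500 USD × 1.234 = 617 SGD
617 SGD × 0.6042 = 372.7914 EUR
372.7914 EUR × 1.186 = 442.1306004 USD
Net change: 442.1306004 − 500 = -57.8693996 USD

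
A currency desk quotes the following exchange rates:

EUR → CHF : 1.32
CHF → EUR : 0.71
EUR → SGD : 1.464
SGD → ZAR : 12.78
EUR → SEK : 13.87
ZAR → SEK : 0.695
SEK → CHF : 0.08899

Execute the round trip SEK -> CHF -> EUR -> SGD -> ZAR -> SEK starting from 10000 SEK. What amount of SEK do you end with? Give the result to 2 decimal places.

10000 SEK × 0.08899 = 889.9 CHF
889.9 CHF × 0.71 = 631.829 EUR
631.829 EUR × 1.464 = 924.997656 SGD
924.997656 SGD × 12.78 = 11821.47004368 ZAR
11821.47004368 ZAR × 0.695 = 8215.9216803576 SEK

8215.92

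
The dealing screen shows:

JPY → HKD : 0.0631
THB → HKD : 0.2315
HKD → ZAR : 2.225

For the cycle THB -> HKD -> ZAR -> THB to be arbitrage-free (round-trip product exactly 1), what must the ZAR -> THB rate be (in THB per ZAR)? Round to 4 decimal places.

Known legs of the cycle: 0.2315 × 2.225 = 0.5150875
For no arbitrage the full-cycle product must be 1, so the missing rate is 1 / 0.5150875 ≈ 1.941418.

1.9414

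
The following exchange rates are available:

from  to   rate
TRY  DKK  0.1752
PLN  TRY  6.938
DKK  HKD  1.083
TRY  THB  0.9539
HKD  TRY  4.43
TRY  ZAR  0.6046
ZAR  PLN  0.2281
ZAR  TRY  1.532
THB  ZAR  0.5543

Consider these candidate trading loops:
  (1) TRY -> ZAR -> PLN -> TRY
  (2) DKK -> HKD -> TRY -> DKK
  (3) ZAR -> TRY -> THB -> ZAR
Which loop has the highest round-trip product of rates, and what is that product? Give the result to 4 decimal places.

0.9568

(1) 0.6046 × 0.2281 × 6.938 = 0.95681
(2) 1.083 × 4.43 × 0.1752 = 0.84056
(3) 1.532 × 0.9539 × 0.5543 = 0.81004
Highest is cycle (1) at 0.9568 (≤1, no arbitrage).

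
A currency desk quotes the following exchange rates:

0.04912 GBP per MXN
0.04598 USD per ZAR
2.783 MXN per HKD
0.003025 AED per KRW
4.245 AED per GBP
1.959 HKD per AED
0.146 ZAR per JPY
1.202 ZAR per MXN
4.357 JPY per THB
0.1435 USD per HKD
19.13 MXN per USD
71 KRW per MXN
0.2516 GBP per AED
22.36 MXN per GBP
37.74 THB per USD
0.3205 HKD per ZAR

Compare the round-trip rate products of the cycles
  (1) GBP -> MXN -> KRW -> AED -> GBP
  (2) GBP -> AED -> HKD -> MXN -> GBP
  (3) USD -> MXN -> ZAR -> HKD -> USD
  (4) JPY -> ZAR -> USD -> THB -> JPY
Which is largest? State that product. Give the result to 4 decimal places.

(1) 22.36 × 71 × 0.003025 × 0.2516 = 1.20828
(2) 4.245 × 1.959 × 2.783 × 0.04912 = 1.13680
(3) 19.13 × 1.202 × 0.3205 × 0.1435 = 1.05755
(4) 0.146 × 0.04598 × 37.74 × 4.357 = 1.10385
Highest is cycle (1) at 1.2083 (>1, arbitrage).

1.2083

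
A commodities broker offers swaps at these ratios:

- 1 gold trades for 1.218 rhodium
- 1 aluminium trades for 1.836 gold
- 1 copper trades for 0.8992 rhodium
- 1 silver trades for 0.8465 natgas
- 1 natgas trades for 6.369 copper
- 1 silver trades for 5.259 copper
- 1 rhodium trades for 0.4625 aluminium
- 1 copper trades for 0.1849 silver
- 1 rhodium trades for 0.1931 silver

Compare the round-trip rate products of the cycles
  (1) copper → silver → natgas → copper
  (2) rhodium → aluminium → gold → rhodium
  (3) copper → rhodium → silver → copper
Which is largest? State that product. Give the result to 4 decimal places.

1.0343

(1) 0.1849 × 0.8465 × 6.369 = 0.99686
(2) 0.4625 × 1.836 × 1.218 = 1.03426
(3) 0.8992 × 0.1931 × 5.259 = 0.91315
Highest is cycle (2) at 1.0343 (>1, arbitrage).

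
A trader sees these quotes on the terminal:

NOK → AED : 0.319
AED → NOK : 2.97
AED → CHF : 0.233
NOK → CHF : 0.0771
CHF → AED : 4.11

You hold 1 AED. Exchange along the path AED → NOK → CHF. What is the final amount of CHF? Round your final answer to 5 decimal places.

1 AED × 2.97 = 2.97 NOK
2.97 NOK × 0.0771 = 0.228987 CHF

0.22899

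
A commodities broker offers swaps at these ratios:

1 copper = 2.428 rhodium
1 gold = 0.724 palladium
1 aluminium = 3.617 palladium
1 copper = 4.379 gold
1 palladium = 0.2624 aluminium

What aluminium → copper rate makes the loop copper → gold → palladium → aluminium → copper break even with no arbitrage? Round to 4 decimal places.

Known legs of the cycle: 4.379 × 0.724 × 0.2624 = 0.8319119104
For no arbitrage the full-cycle product must be 1, so the missing rate is 1 / 0.8319119104 ≈ 1.202050.

1.2021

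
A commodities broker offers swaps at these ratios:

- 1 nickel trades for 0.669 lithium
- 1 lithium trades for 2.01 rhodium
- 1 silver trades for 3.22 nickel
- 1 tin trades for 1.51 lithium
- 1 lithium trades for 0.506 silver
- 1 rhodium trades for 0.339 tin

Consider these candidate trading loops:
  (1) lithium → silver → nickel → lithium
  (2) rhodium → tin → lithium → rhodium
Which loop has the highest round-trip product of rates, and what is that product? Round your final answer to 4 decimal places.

1.0900

(1) 0.506 × 3.22 × 0.669 = 1.09002
(2) 0.339 × 1.51 × 2.01 = 1.02890
Highest is cycle (1) at 1.0900 (>1, arbitrage).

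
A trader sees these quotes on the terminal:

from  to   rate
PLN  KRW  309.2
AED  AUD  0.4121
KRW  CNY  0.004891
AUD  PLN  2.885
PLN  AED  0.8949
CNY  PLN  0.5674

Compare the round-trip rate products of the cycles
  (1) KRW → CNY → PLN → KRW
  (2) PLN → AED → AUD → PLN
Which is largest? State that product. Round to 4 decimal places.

1.0640

(1) 0.004891 × 0.5674 × 309.2 = 0.85808
(2) 0.8949 × 0.4121 × 2.885 = 1.06395
Highest is cycle (2) at 1.0640 (>1, arbitrage).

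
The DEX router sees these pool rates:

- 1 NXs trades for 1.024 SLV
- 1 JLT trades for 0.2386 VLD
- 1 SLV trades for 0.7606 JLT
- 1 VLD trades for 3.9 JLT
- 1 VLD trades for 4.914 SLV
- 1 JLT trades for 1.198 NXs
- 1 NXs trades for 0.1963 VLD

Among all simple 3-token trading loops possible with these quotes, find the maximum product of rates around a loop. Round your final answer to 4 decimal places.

NXs→SLV→JLT→NXs: 1.024 × 0.7606 × 1.198 = 0.93307
NXs→VLD→JLT→NXs: 0.1963 × 3.9 × 1.198 = 0.91715
SLV→JLT→VLD→SLV: 0.7606 × 0.2386 × 4.914 = 0.89179
Maximum is NXs→SLV→JLT→NXs at 0.9331; no arbitrage — every cycle loses value.

0.9331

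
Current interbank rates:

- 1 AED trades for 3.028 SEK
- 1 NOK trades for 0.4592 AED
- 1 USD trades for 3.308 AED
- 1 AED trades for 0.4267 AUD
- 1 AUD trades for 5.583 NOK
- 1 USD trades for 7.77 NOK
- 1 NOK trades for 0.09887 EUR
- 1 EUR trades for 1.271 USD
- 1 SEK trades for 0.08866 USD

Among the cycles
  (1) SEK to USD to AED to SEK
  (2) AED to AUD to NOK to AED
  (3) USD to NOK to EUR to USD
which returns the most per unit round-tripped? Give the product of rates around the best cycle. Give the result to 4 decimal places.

1.0939

(1) 0.08866 × 3.308 × 3.028 = 0.88807
(2) 0.4267 × 5.583 × 0.4592 = 1.09394
(3) 7.77 × 0.09887 × 1.271 = 0.97641
Highest is cycle (2) at 1.0939 (>1, arbitrage).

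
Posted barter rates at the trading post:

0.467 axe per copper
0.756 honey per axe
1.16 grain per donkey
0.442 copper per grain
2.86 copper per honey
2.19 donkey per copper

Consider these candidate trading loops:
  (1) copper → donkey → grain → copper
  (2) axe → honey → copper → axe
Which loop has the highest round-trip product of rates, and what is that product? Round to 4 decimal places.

1.1229

(1) 2.19 × 1.16 × 0.442 = 1.12286
(2) 0.756 × 2.86 × 0.467 = 1.00973
Highest is cycle (1) at 1.1229 (>1, arbitrage).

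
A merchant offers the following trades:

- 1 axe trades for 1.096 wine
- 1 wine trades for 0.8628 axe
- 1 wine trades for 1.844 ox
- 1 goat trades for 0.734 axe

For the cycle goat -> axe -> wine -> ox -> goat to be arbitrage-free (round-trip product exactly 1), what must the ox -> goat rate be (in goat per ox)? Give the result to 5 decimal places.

0.67411

Known legs of the cycle: 0.734 × 1.096 × 1.844 = 1.483431616
For no arbitrage the full-cycle product must be 1, so the missing rate is 1 / 1.483431616 ≈ 0.6741126.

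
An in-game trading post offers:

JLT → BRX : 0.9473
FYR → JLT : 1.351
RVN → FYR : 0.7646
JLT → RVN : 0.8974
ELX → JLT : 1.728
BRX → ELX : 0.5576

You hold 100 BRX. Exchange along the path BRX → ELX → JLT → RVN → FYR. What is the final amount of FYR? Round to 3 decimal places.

66.113

100 BRX × 0.5576 = 55.76 ELX
55.76 ELX × 1.728 = 96.35328 JLT
96.35328 JLT × 0.8974 = 86.467433472 RVN
86.467433472 RVN × 0.7646 = 66.1129996326912 FYR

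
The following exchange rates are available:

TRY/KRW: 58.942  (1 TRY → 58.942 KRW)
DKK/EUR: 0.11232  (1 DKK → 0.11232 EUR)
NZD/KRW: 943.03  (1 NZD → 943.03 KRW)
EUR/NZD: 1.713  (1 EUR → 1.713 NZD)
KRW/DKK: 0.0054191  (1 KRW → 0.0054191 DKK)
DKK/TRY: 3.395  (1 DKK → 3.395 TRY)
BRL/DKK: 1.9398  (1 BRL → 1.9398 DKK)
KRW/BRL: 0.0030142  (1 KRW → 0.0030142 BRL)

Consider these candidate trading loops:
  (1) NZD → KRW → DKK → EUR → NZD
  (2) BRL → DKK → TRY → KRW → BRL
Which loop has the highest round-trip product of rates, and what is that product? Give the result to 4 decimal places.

(1) 943.03 × 0.0054191 × 0.11232 × 1.713 = 0.98326
(2) 1.9398 × 3.395 × 58.942 × 0.0030142 = 1.17002
Highest is cycle (2) at 1.1700 (>1, arbitrage).

1.1700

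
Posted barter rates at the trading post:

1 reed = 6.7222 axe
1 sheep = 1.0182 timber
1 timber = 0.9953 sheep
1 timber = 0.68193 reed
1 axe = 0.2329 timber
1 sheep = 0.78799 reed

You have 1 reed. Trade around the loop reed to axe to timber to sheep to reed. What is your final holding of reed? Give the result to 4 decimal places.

1.2279

1 reed × 6.7222 = 6.7222 axe
6.7222 axe × 0.2329 = 1.56560038 timber
1.56560038 timber × 0.9953 = 1.558242058214 sheep
1.558242058214 sheep × 0.78799 = 1.22787915945204986 reed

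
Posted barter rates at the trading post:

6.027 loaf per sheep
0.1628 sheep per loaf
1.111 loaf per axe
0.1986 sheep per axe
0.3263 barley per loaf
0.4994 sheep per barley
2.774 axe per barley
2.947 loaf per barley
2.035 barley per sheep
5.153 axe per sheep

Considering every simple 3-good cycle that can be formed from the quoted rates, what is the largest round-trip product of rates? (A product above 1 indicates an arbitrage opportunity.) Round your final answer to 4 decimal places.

axe→sheep→barley→axe: 0.1986 × 2.035 × 2.774 = 1.12111
axe→loaf→barley→axe: 1.111 × 0.3263 × 2.774 = 1.00563
sheep→loaf→barley→sheep: 6.027 × 0.3263 × 0.4994 = 0.98213
sheep→barley→loaf→sheep: 2.035 × 2.947 × 0.1628 = 0.97634
axe→loaf→sheep→axe: 1.111 × 0.1628 × 5.153 = 0.93203
Maximum is axe→sheep→barley→axe at 1.1211; arbitrage exists.

1.1211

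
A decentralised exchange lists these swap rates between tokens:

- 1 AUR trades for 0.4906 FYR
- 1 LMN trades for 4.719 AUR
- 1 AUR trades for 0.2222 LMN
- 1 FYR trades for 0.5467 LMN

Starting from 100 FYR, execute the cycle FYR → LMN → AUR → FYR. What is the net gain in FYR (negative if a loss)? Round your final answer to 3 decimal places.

100 FYR × 0.5467 = 54.67 LMN
54.67 LMN × 4.719 = 257.98773 AUR
257.98773 AUR × 0.4906 = 126.568780338 FYR
Net change: 126.568780338 − 100 = 26.568780338 FYR

26.569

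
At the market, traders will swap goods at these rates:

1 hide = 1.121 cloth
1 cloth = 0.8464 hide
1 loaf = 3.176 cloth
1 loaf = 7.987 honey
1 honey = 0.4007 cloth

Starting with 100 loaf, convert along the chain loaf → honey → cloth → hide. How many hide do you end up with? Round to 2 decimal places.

270.88

100 loaf × 7.987 = 798.7 honey
798.7 honey × 0.4007 = 320.03909 cloth
320.03909 cloth × 0.8464 = 270.881085776 hide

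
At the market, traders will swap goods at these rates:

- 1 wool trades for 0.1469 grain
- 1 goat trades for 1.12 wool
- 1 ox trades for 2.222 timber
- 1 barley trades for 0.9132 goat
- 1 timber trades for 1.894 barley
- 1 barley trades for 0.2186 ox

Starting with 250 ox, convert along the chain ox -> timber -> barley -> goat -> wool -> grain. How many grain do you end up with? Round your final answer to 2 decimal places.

250 ox × 2.222 = 555.5 timber
555.5 timber × 1.894 = 1052.117 barley
1052.117 barley × 0.9132 = 960.7932444 goat
960.7932444 goat × 1.12 = 1076.088433728 wool
1076.088433728 wool × 0.1469 = 158.0773909146432 grain

158.08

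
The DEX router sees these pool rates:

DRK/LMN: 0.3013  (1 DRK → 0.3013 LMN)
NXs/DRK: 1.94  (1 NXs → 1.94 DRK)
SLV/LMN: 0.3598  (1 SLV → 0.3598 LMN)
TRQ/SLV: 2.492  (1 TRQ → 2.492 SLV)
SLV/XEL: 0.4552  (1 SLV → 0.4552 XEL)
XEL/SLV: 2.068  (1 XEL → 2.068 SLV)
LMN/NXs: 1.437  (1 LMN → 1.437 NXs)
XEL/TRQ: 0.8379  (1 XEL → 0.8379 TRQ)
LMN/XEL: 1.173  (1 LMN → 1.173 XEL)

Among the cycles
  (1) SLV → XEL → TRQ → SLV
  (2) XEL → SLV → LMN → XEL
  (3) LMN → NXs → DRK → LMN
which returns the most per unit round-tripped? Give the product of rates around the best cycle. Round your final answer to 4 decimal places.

0.9505

(1) 0.4552 × 0.8379 × 2.492 = 0.95048
(2) 2.068 × 0.3598 × 1.173 = 0.87279
(3) 1.437 × 1.94 × 0.3013 = 0.83996
Highest is cycle (1) at 0.9505 (≤1, no arbitrage).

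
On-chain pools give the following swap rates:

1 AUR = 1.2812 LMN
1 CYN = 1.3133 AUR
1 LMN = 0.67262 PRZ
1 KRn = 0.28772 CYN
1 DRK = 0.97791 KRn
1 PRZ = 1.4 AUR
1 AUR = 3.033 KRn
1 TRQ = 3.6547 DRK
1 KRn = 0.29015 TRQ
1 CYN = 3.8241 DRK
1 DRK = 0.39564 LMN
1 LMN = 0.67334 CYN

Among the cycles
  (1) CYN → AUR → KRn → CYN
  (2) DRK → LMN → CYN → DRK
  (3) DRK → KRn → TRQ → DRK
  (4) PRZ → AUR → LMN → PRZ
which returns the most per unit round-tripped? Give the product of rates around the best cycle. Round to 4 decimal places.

(1) 1.3133 × 3.033 × 0.28772 = 1.14606
(2) 0.39564 × 0.67334 × 3.8241 = 1.01874
(3) 0.97791 × 0.29015 × 3.6547 = 1.03699
(4) 1.4 × 1.2812 × 0.67262 = 1.20647
Highest is cycle (4) at 1.2065 (>1, arbitrage).

1.2065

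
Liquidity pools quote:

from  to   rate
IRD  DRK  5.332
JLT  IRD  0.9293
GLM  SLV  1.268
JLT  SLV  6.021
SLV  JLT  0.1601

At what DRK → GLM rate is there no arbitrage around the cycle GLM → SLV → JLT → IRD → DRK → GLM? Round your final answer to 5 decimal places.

0.99413

Known legs of the cycle: 1.268 × 0.1601 × 0.9293 × 5.332 = 1.00590429698768
For no arbitrage the full-cycle product must be 1, so the missing rate is 1 / 1.00590429698768 ≈ 0.9941304.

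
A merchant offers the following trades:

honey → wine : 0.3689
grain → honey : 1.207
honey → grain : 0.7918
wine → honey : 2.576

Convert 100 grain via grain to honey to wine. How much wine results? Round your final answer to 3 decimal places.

100 grain × 1.207 = 120.7 honey
120.7 honey × 0.3689 = 44.52623 wine

44.526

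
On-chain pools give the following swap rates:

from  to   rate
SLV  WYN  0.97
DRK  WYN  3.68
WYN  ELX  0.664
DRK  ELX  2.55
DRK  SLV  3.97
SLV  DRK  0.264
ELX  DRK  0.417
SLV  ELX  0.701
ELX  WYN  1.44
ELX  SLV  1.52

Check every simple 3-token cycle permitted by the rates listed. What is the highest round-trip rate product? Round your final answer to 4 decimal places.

1.1605

ELX→DRK→SLV→ELX: 0.417 × 3.97 × 0.701 = 1.16050
ELX→SLV→DRK→ELX: 1.52 × 0.264 × 2.55 = 1.02326
ELX→DRK→WYN→ELX: 0.417 × 3.68 × 0.664 = 1.01895
ELX→SLV→WYN→ELX: 1.52 × 0.97 × 0.664 = 0.97900
Maximum is ELX→DRK→SLV→ELX at 1.1605; arbitrage exists.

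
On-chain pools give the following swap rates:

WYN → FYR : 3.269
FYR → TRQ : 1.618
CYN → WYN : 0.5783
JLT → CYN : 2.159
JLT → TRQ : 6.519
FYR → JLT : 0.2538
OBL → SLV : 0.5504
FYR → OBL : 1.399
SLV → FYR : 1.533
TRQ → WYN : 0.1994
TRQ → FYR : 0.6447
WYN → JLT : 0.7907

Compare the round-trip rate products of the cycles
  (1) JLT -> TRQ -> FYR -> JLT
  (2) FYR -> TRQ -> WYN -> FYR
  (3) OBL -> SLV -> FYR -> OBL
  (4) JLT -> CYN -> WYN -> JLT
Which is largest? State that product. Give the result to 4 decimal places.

1.1804

(1) 6.519 × 0.6447 × 0.2538 = 1.06667
(2) 1.618 × 0.1994 × 3.269 = 1.05467
(3) 0.5504 × 1.533 × 1.399 = 1.18042
(4) 2.159 × 0.5783 × 0.7907 = 0.98723
Highest is cycle (3) at 1.1804 (>1, arbitrage).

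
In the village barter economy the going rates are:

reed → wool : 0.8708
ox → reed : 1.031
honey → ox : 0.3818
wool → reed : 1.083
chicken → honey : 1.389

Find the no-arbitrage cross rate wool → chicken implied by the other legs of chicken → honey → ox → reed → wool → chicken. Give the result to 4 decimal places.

Known legs of the cycle: 1.389 × 0.3818 × 1.031 × 0.8708 = 0.47611871789496
For no arbitrage the full-cycle product must be 1, so the missing rate is 1 / 0.47611871789496 ≈ 2.100317.

2.1003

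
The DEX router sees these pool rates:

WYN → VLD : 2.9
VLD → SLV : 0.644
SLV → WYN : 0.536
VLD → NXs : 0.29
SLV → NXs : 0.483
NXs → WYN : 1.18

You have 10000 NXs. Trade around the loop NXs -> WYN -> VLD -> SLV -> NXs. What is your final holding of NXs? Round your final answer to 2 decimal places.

10644.20

10000 NXs × 1.18 = 11800 WYN
11800 WYN × 2.9 = 34220 VLD
34220 VLD × 0.644 = 22037.68 SLV
22037.68 SLV × 0.483 = 10644.19944 NXs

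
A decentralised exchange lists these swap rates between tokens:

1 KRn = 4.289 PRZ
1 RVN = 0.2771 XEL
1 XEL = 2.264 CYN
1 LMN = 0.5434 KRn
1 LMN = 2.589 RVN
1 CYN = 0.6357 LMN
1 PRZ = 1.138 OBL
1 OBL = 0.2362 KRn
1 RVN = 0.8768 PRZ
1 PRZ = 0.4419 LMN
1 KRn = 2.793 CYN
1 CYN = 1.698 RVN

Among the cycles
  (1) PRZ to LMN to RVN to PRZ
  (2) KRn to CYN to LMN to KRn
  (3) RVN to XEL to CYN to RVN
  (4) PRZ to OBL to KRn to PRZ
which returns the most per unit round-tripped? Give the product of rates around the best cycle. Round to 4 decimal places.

1.1529

(1) 0.4419 × 2.589 × 0.8768 = 1.00313
(2) 2.793 × 0.6357 × 0.5434 = 0.96481
(3) 0.2771 × 2.264 × 1.698 = 1.06525
(4) 1.138 × 0.2362 × 4.289 = 1.15286
Highest is cycle (4) at 1.1529 (>1, arbitrage).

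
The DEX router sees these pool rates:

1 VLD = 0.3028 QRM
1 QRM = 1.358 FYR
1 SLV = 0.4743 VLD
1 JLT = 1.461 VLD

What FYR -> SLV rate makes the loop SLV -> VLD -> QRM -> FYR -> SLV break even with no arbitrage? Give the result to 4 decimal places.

5.1273

Known legs of the cycle: 0.4743 × 0.3028 × 1.358 = 0.19503329832
For no arbitrage the full-cycle product must be 1, so the missing rate is 1 / 0.19503329832 ≈ 5.127330.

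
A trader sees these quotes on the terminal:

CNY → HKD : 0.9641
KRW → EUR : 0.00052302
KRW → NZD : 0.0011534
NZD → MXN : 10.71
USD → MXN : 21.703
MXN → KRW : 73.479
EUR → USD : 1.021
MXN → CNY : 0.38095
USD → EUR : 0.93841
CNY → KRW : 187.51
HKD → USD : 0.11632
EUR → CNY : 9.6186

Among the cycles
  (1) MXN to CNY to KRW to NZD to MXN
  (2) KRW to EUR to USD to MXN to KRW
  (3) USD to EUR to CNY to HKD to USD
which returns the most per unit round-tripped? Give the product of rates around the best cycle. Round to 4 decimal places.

1.0122

(1) 0.38095 × 187.51 × 0.0011534 × 10.71 = 0.88239
(2) 0.00052302 × 1.021 × 21.703 × 73.479 = 0.85158
(3) 0.93841 × 9.6186 × 0.9641 × 0.11632 = 1.01223
Highest is cycle (3) at 1.0122 (>1, arbitrage).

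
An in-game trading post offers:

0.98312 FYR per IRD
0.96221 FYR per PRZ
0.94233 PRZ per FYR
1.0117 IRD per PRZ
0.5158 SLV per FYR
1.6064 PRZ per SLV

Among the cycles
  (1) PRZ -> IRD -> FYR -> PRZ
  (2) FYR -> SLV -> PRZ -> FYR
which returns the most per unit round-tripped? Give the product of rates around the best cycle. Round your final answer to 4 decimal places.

0.9373

(1) 1.0117 × 0.98312 × 0.94233 = 0.93726
(2) 0.5158 × 1.6064 × 0.96221 = 0.79727
Highest is cycle (1) at 0.9373 (≤1, no arbitrage).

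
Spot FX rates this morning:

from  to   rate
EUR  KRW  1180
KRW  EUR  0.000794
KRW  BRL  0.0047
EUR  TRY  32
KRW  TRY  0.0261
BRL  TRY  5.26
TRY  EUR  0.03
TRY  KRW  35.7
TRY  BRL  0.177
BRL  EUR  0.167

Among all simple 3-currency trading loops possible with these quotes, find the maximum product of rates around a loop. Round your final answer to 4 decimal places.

0.9459

BRL→EUR→TRY→BRL: 0.167 × 32 × 0.177 = 0.94589
KRW→BRL→EUR→KRW: 0.0047 × 0.167 × 1180 = 0.92618
KRW→TRY→EUR→KRW: 0.0261 × 0.03 × 1180 = 0.92394
KRW→EUR→TRY→KRW: 0.000794 × 32 × 35.7 = 0.90707
KRW→BRL→TRY→KRW: 0.0047 × 5.26 × 35.7 = 0.88258
Maximum is BRL→EUR→TRY→BRL at 0.9459; no arbitrage — every cycle loses value.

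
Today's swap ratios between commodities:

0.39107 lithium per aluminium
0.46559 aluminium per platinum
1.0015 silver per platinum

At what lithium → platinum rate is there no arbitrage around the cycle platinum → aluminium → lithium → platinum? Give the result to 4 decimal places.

5.4921

Known legs of the cycle: 0.46559 × 0.39107 = 0.1820782813
For no arbitrage the full-cycle product must be 1, so the missing rate is 1 / 0.1820782813 ≈ 5.492143.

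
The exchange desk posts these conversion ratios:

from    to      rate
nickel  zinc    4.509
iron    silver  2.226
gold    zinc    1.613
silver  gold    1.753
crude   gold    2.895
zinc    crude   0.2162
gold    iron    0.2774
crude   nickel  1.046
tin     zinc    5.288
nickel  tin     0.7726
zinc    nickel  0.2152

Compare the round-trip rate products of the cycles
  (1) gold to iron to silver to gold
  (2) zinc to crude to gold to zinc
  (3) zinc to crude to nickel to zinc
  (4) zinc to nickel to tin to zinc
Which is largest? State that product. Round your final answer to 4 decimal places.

1.0825

(1) 0.2774 × 2.226 × 1.753 = 1.08246
(2) 0.2162 × 2.895 × 1.613 = 1.00958
(3) 0.2162 × 1.046 × 4.509 = 1.01969
(4) 0.2152 × 0.7726 × 5.288 = 0.87920
Highest is cycle (1) at 1.0825 (>1, arbitrage).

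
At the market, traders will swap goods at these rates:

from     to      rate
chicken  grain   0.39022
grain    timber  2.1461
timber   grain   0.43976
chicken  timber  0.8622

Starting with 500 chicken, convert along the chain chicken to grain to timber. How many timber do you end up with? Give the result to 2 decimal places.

418.73

500 chicken × 0.39022 = 195.11 grain
195.11 grain × 2.1461 = 418.725571 timber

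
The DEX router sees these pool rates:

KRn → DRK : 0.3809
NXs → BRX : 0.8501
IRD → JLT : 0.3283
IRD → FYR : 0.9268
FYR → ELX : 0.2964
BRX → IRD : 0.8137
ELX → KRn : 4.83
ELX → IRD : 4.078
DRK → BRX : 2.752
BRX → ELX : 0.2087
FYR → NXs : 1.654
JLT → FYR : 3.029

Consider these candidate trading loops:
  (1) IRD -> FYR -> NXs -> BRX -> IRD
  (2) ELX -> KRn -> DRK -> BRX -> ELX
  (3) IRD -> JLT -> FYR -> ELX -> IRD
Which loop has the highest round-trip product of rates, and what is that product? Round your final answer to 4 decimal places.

1.2020

(1) 0.9268 × 1.654 × 0.8501 × 0.8137 = 1.06037
(2) 4.83 × 0.3809 × 2.752 × 0.2087 = 1.05664
(3) 0.3283 × 3.029 × 0.2964 × 4.078 = 1.20198
Highest is cycle (3) at 1.2020 (>1, arbitrage).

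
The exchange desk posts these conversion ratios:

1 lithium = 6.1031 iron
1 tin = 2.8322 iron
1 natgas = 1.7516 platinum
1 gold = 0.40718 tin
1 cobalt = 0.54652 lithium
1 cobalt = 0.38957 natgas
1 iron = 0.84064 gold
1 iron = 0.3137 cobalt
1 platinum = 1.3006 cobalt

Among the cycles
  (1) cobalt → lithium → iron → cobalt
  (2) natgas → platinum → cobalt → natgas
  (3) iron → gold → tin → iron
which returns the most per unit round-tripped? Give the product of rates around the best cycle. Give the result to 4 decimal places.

(1) 0.54652 × 6.1031 × 0.3137 = 1.04634
(2) 1.7516 × 1.3006 × 0.38957 = 0.88749
(3) 0.84064 × 0.40718 × 2.8322 = 0.96944
Highest is cycle (1) at 1.0463 (>1, arbitrage).

1.0463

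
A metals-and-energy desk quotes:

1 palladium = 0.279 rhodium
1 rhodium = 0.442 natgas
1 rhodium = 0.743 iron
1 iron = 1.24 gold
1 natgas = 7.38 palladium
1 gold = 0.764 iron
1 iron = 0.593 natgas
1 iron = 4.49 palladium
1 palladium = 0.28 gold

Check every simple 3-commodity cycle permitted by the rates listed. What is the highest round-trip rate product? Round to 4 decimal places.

gold→iron→palladium→gold: 0.764 × 4.49 × 0.28 = 0.96050
iron→palladium→rhodium→iron: 4.49 × 0.279 × 0.743 = 0.93076
rhodium→natgas→palladium→rhodium: 0.442 × 7.38 × 0.279 = 0.91009
Maximum is gold→iron→palladium→gold at 0.9605; no arbitrage — every cycle loses value.

0.9605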